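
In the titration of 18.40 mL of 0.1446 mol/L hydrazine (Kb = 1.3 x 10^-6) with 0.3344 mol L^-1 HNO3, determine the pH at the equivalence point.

n(N2H4) = 0.1446 x 0.01840 = 0.002661 mol; V(HNO3) at equivalence = 0.002661/0.3344 = 0.007956 L.
At equivalence the base is fully converted to N2H5+; total volume = 0.02636 L, so [N2H5+] = 0.002661/0.02636 = 0.1009 M.
Ka(N2H5+) = Kw/Kb = 1.0e-14 / 1.3 x 10^-6 = 7.69e-9.
[H^+] = sqrt(Ka x [N2H5+]) = sqrt(7.69e-9 x 0.1009) = 2.79e-5 M.
pH = -log(2.79e-5) = 4.55.

4.55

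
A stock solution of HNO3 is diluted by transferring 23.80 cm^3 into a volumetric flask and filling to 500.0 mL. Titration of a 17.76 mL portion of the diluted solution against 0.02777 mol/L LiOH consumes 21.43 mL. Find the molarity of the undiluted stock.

0.704 M

n(LiOH) = 0.02777 x 0.02143 = 0.0005951 mol.
n(HNO3) in the aliquot = 0.0005951 mol.
[diluted HNO3] = 0.0005951 / 0.01776 = 0.03351 M.
Dilution factor = 500.0/23.80 = 21.01, so [stock] = 0.03351 x 21.01 = 0.704 M.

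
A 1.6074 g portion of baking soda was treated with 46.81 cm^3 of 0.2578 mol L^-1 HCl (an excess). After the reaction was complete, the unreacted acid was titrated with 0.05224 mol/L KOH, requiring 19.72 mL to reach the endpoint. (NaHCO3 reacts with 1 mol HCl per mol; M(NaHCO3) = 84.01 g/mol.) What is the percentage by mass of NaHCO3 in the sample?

57.7%

Total n(HCl) added = 0.2578 x 0.04681 = 0.01207 mol.
n(KOH) used = 0.05224 x 0.01972 = 0.001030 mol, which equals the excess n(HCl).
So n(HCl) consumed by the sample = 0.01207 - 0.001030 = 0.01104 mol.
n(NaHCO3) = 0.01104 / 1 = 0.01104 mol.
mass NaHCO3 = 0.01104 x 84.01 = 0.9273 g, so %NaHCO3 = 0.9273/1.6074 x 100 = 57.7%.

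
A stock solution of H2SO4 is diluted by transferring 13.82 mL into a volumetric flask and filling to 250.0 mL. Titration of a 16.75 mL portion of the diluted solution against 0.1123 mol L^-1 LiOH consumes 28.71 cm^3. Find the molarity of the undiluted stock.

n(LiOH) = 0.1123 x 0.02871 = 0.003224 mol.
n(H2SO4) in the aliquot = 0.003224 x 1/2 = 0.001612 mol.
[diluted H2SO4] = 0.001612 / 0.01675 = 0.09624 M.
Dilution factor = 250.0/13.82 = 18.09, so [stock] = 0.09624 x 18.09 = 1.74 M.

1.74 M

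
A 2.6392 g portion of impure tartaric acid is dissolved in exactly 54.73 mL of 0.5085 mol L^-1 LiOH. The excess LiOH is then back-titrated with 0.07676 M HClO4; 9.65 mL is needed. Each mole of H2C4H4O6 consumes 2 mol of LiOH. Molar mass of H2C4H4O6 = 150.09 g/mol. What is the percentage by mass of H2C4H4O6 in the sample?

77.0%

Total n(LiOH) added = 0.5085 x 0.05473 = 0.02783 mol.
n(HClO4) used = 0.07676 x 0.009650 = 0.0007407 mol, which equals the excess n(LiOH).
So n(LiOH) consumed by the sample = 0.02783 - 0.0007407 = 0.02709 mol.
n(H2C4H4O6) = 0.02709 / 2 = 0.01354 mol.
mass H2C4H4O6 = 0.01354 x 150.09 = 2.033 g, so %H2C4H4O6 = 2.033/2.6392 x 100 = 77.0%.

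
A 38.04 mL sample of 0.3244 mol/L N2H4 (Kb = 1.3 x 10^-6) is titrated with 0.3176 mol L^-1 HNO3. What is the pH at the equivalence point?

n(N2H4) = 0.3244 x 0.03804 = 0.01234 mol; V(HNO3) at equivalence = 0.01234/0.3176 = 0.03885 L.
At equivalence the base is fully converted to N2H5+; total volume = 0.07689 L, so [N2H5+] = 0.01234/0.07689 = 0.1605 M.
Ka(N2H5+) = Kw/Kb = 1.0e-14 / 1.3 x 10^-6 = 7.69e-9.
[H^+] = sqrt(Ka x [N2H5+]) = sqrt(7.69e-9 x 0.1605) = 3.51e-5 M.
pH = -log(3.51e-5) = 4.45.

4.45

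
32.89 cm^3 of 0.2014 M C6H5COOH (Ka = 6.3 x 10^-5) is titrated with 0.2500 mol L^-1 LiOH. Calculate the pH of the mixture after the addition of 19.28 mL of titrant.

4.63

Initial n(C6H5COOH) = 0.2014 x 0.03289 = 0.006624 mol.
n(LiOH) added = 0.2500 x 0.01928 = 0.004820 mol, converting that many moles of C6H5COOH to C6H5COO-.
Remaining n(C6H5COOH) = 0.001804 mol; n(C6H5COO-) = 0.004820 mol.
By Henderson-Hasselbalch, pH = pKa + log([A^-]/[HA]) = 4.20 + log(0.004820/0.001804) = 4.20 + (+0.43) = 4.63.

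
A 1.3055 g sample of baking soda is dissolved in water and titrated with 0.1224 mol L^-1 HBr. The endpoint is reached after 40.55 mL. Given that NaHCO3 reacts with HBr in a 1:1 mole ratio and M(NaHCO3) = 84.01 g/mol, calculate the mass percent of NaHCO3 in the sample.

31.9%

n(HBr) = 0.1224 x 0.04055 = 0.004963 mol.
n(NaHCO3) = 0.004963 / 1 = 0.004963 mol.
mass of NaHCO3 = 0.004963 x 84.01 = 0.4170 g.
% purity = 0.4170 / 1.3055 x 100 = 31.9%.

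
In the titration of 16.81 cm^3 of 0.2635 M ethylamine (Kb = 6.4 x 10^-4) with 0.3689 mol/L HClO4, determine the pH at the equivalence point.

n(C2H5NH2) = 0.2635 x 0.01681 = 0.004429 mol; V(HClO4) at equivalence = 0.004429/0.3689 = 0.01201 L.
At equivalence the base is fully converted to C2H5NH3+; total volume = 0.02882 L, so [C2H5NH3+] = 0.004429/0.02882 = 0.1537 M.
Ka(C2H5NH3+) = Kw/Kb = 1.0e-14 / 6.4 x 10^-4 = 1.56e-11.
[H^+] = sqrt(Ka x [C2H5NH3+]) = sqrt(1.56e-11 x 0.1537) = 1.55e-6 M.
pH = -log(1.55e-6) = 5.81.

5.81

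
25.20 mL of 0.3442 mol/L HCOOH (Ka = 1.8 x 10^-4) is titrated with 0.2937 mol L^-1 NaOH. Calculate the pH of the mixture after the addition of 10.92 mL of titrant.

Initial n(HCOOH) = 0.3442 x 0.02520 = 0.008674 mol.
n(NaOH) added = 0.2937 x 0.01092 = 0.003207 mol, converting that many moles of HCOOH to HCOO-.
Remaining n(HCOOH) = 0.005467 mol; n(HCOO-) = 0.003207 mol.
By Henderson-Hasselbalch, pH = pKa + log([A^-]/[HA]) = 3.74 + log(0.003207/0.005467) = 3.74 + (-0.23) = 3.51.

3.51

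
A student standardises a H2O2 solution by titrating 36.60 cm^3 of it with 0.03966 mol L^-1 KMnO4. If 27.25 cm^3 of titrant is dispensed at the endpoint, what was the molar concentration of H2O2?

n(KMnO4) = 0.03966 x 0.02725 = 0.001081 mol.
From the balanced equation, 2 mol KMnO4 reacts with 5 mol H2O2, so n(H2O2) = 0.001081 x 5/2 = 0.002702 mol.
[H2O2] = 0.002702 / 0.03660 L = 0.0738 M.

0.0738 M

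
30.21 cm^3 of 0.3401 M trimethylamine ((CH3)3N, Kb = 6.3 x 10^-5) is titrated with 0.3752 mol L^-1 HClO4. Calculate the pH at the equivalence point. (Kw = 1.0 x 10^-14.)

5.27

n((CH3)3N) = 0.3401 x 0.03021 = 0.01027 mol; V(HClO4) at equivalence = 0.01027/0.3752 = 0.02738 L.
At equivalence the base is fully converted to (CH3)3NH+; total volume = 0.05759 L, so [(CH3)3NH+] = 0.01027/0.05759 = 0.1784 M.
Ka((CH3)3NH+) = Kw/Kb = 1.0e-14 / 6.3 x 10^-5 = 1.59e-10.
[H^+] = sqrt(Ka x [(CH3)3NH+]) = sqrt(1.59e-10 x 0.1784) = 5.32e-6 M.
pH = -log(5.32e-6) = 5.27.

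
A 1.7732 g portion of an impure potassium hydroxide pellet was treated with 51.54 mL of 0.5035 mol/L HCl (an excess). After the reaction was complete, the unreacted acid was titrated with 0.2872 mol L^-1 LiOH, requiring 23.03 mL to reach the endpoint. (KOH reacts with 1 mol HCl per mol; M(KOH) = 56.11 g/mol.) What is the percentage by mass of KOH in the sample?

Total n(HCl) added = 0.5035 x 0.05154 = 0.02595 mol.
n(LiOH) used = 0.2872 x 0.02303 = 0.006614 mol, which equals the excess n(HCl).
So n(HCl) consumed by the sample = 0.02595 - 0.006614 = 0.01934 mol.
n(KOH) = 0.01934 / 1 = 0.01934 mol.
mass KOH = 0.01934 x 56.11 = 1.085 g, so %KOH = 1.085/1.7732 x 100 = 61.2%.

61.2%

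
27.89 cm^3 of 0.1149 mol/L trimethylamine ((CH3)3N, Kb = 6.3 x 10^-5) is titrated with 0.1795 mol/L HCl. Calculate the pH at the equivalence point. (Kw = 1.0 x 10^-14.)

n((CH3)3N) = 0.1149 x 0.02789 = 0.003205 mol; V(HCl) at equivalence = 0.003205/0.1795 = 0.01785 L.
At equivalence the base is fully converted to (CH3)3NH+; total volume = 0.04574 L, so [(CH3)3NH+] = 0.003205/0.04574 = 0.07006 M.
Ka((CH3)3NH+) = Kw/Kb = 1.0e-14 / 6.3 x 10^-5 = 1.59e-10.
[H^+] = sqrt(Ka x [(CH3)3NH+]) = sqrt(1.59e-10 x 0.07006) = 3.33e-6 M.
pH = -log(3.33e-6) = 5.48.

5.48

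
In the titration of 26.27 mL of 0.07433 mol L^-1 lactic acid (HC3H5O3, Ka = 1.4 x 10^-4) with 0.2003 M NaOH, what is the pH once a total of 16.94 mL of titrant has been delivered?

n(acid) = 0.07433 x 0.02627 = 0.001953 mol; n(NaOH) added = 0.2003 x 0.01694 = 0.003393 mol.
Base is in excess by 0.003393 - 0.001953 = 0.001440 mol in a total volume of 0.04321 L.
[OH^-] = 0.001440/0.04321 = 0.03334 M, so pOH = 1.48 and pH = 14.00 - 1.48 = 12.52.

12.52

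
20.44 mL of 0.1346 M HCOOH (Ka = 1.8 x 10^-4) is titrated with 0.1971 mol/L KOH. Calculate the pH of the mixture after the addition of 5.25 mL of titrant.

Initial n(HCOOH) = 0.1346 x 0.02044 = 0.002751 mol.
n(KOH) added = 0.1971 x 0.005250 = 0.001035 mol, converting that many moles of HCOOH to HCOO-.
Remaining n(HCOOH) = 0.001716 mol; n(HCOO-) = 0.001035 mol.
By Henderson-Hasselbalch, pH = pKa + log([A^-]/[HA]) = 3.74 + log(0.001035/0.001716) = 3.74 + (-0.22) = 3.52.

3.52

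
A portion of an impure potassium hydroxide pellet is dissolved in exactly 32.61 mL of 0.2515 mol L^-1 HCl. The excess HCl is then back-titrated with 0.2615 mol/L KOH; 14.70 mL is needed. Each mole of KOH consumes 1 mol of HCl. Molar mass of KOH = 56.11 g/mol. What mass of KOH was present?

Total n(HCl) added = 0.2515 x 0.03261 = 0.008201 mol.
n(KOH) used = 0.2615 x 0.01470 = 0.003844 mol, which equals the excess n(HCl).
So n(HCl) consumed by the sample = 0.008201 - 0.003844 = 0.004357 mol.
n(KOH) = 0.004357 / 1 = 0.004357 mol.
mass = 0.004357 mol x 56.11 g/mol = 0.244 g.

0.244 g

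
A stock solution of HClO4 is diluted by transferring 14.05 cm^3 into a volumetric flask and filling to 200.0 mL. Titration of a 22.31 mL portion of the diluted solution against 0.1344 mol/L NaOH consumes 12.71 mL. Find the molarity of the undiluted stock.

n(NaOH) = 0.1344 x 0.01271 = 0.001708 mol.
n(HClO4) in the aliquot = 0.001708 mol.
[diluted HClO4] = 0.001708 / 0.02231 = 0.07657 M.
Dilution factor = 200.0/14.05 = 14.23, so [stock] = 0.07657 x 14.23 = 1.09 M.

1.09 M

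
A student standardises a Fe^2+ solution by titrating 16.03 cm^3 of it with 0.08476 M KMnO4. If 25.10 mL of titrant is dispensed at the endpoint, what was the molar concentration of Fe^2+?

0.664 M

n(KMnO4) = 0.08476 x 0.02510 = 0.002127 mol.
From the balanced equation, 1 mol KMnO4 reacts with 5 mol Fe^2+, so n(Fe^2+) = 0.002127 x 5/1 = 0.01064 mol.
[Fe^2+] = 0.01064 / 0.01603 L = 0.664 M.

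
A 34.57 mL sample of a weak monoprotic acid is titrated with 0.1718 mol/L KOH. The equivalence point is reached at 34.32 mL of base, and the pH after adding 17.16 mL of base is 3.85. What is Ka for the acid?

1.4 x 10^-4

17.16 mL is half of the equivalence volume, so this is the half-equivalence point where [HA] = [A^-].
At half-equivalence pH = pKa, so pKa = 3.85.
Ka = 10^(-3.85) = 1.4 x 10^-4.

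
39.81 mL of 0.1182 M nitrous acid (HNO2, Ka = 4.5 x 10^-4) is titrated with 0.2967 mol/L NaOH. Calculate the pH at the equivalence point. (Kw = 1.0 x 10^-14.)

n(HNO2) = 0.1182 x 0.03981 = 0.004706 mol; V(NaOH) at equivalence = 0.004706/0.2967 = 0.01586 L.
At equivalence all the acid is converted to NO2-; total volume = 0.03981 + 0.01586 = 0.05567 L, so [NO2-] = 0.004706/0.05567 = 0.08453 M.
Kb = Kw/Ka = 1.0e-14 / 4.5 x 10^-4 = 2.22e-11.
[OH^-] = sqrt(Kb x [NO2-]) = sqrt(2.22e-11 x 0.08453) = 1.37e-6 M.
pOH = 5.86, so pH = 14.00 - 5.86 = 8.14.

8.14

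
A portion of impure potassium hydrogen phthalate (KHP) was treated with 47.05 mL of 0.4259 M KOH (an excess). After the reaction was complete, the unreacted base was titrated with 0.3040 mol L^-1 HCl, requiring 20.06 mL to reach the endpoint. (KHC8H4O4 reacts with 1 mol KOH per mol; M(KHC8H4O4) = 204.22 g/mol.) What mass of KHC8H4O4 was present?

2.85 g

Total n(KOH) added = 0.4259 x 0.04705 = 0.02004 mol.
n(HCl) used = 0.3040 x 0.02006 = 0.006098 mol, which equals the excess n(KOH).
So n(KOH) consumed by the sample = 0.02004 - 0.006098 = 0.01394 mol.
n(KHC8H4O4) = 0.01394 / 1 = 0.01394 mol.
mass = 0.01394 mol x 204.22 g/mol = 2.85 g.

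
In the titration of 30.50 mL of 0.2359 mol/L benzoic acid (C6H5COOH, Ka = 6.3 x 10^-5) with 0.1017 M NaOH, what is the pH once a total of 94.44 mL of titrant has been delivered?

n(acid) = 0.2359 x 0.03050 = 0.007195 mol; n(NaOH) added = 0.1017 x 0.09444 = 0.009605 mol.
Base is in excess by 0.009605 - 0.007195 = 0.002410 mol in a total volume of 0.1249 L.
[OH^-] = 0.002410/0.1249 = 0.01929 M, so pOH = 1.71 and pH = 14.00 - 1.71 = 12.29.

12.29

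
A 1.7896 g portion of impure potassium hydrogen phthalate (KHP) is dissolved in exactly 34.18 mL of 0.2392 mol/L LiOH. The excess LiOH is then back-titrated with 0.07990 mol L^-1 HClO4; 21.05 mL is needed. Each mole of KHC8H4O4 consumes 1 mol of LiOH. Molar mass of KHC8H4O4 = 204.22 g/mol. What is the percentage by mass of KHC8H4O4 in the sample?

74.1%

Total n(LiOH) added = 0.2392 x 0.03418 = 0.008176 mol.
n(HClO4) used = 0.07990 x 0.02105 = 0.001682 mol, which equals the excess n(LiOH).
So n(LiOH) consumed by the sample = 0.008176 - 0.001682 = 0.006494 mol.
n(KHC8H4O4) = 0.006494 / 1 = 0.006494 mol.
mass KHC8H4O4 = 0.006494 x 204.22 = 1.326 g, so %KHC8H4O4 = 1.326/1.7896 x 100 = 74.1%.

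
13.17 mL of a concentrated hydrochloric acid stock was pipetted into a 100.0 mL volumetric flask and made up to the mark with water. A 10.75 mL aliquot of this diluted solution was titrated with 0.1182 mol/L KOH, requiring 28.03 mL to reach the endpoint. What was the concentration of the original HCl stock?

2.34 M

n(KOH) = 0.1182 x 0.02803 = 0.003313 mol.
n(HCl) in the aliquot = 0.003313 mol.
[diluted HCl] = 0.003313 / 0.01075 = 0.3082 M.
Dilution factor = 100.0/13.17 = 7.593, so [stock] = 0.3082 x 7.593 = 2.34 M.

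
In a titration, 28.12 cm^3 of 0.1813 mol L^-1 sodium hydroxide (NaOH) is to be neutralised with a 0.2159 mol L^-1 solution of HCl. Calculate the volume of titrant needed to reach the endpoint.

23.6 mL

n(NaOH) = 0.1813 mol/L x 0.02812 L = 0.005098 mol.
At equivalence n(HCl) = n(NaOH) = 0.005098 mol.
V(HCl) = 0.005098 / 0.2159 = 0.02361 L = 23.6 mL.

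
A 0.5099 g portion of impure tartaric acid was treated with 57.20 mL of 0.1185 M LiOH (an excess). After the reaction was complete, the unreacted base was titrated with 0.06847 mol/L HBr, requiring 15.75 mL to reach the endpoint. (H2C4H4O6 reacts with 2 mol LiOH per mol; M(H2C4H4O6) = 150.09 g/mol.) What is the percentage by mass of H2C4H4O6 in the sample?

83.9%

Total n(LiOH) added = 0.1185 x 0.05720 = 0.006778 mol.
n(HBr) used = 0.06847 x 0.01575 = 0.001078 mol, which equals the excess n(LiOH).
So n(LiOH) consumed by the sample = 0.006778 - 0.001078 = 0.005700 mol.
n(H2C4H4O6) = 0.005700 / 2 = 0.002850 mol.
mass H2C4H4O6 = 0.002850 x 150.09 = 0.4277 g, so %H2C4H4O6 = 0.4277/0.5099 x 100 = 83.9%.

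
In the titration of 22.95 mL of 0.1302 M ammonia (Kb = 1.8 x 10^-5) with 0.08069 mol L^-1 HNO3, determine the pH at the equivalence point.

5.28

n(NH3) = 0.1302 x 0.02295 = 0.002988 mol; V(HNO3) at equivalence = 0.002988/0.08069 = 0.03703 L.
At equivalence the base is fully converted to NH4+; total volume = 0.05998 L, so [NH4+] = 0.002988/0.05998 = 0.04982 M.
Ka(NH4+) = Kw/Kb = 1.0e-14 / 1.8 x 10^-5 = 5.56e-10.
[H^+] = sqrt(Ka x [NH4+]) = sqrt(5.56e-10 x 0.04982) = 5.26e-6 M.
pH = -log(5.26e-6) = 5.28.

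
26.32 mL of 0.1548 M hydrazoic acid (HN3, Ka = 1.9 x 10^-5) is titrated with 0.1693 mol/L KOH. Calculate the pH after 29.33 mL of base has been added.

n(acid) = 0.1548 x 0.02632 = 0.004074 mol; n(KOH) added = 0.1693 x 0.02933 = 0.004966 mol.
Base is in excess by 0.004966 - 0.004074 = 0.0008912 mol in a total volume of 0.05565 L.
[OH^-] = 0.0008912/0.05565 = 0.01601 M, so pOH = 1.80 and pH = 14.00 - 1.80 = 12.20.

12.20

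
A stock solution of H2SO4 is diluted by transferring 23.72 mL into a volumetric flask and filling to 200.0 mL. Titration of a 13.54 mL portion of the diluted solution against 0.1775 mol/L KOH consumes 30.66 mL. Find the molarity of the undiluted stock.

1.69 M

n(KOH) = 0.1775 x 0.03066 = 0.005442 mol.
n(H2SO4) in the aliquot = 0.005442 x 1/2 = 0.002721 mol.
[diluted H2SO4] = 0.002721 / 0.01354 = 0.2010 M.
Dilution factor = 200.0/23.72 = 8.432, so [stock] = 0.2010 x 8.432 = 1.69 M.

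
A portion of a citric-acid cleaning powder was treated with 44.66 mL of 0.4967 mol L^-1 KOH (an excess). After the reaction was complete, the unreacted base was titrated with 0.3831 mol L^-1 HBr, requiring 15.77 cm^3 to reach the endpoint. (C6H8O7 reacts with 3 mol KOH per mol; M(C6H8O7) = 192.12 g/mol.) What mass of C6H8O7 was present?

1.03 g

Total n(KOH) added = 0.4967 x 0.04466 = 0.02218 mol.
n(HBr) used = 0.3831 x 0.01577 = 0.006041 mol, which equals the excess n(KOH).
So n(KOH) consumed by the sample = 0.02218 - 0.006041 = 0.01614 mol.
n(C6H8O7) = 0.01614 / 3 = 0.005380 mol.
mass = 0.005380 mol x 192.12 g/mol = 1.03 g.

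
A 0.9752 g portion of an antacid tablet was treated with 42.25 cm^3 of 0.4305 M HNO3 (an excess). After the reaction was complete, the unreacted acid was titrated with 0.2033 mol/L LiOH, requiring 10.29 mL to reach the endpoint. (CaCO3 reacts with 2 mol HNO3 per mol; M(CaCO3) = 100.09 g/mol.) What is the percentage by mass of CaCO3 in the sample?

82.6%

Total n(HNO3) added = 0.4305 x 0.04225 = 0.01819 mol.
n(LiOH) used = 0.2033 x 0.01029 = 0.002092 mol, which equals the excess n(HNO3).
So n(HNO3) consumed by the sample = 0.01819 - 0.002092 = 0.01610 mol.
n(CaCO3) = 0.01610 / 2 = 0.008048 mol.
mass CaCO3 = 0.008048 x 100.09 = 0.8056 g, so %CaCO3 = 0.8056/0.9752 x 100 = 82.6%.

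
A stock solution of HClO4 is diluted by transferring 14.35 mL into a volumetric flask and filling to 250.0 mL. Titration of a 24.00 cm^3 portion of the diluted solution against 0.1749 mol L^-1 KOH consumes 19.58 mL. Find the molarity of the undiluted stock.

n(KOH) = 0.1749 x 0.01958 = 0.003425 mol.
n(HClO4) in the aliquot = 0.003425 mol.
[diluted HClO4] = 0.003425 / 0.02400 = 0.1427 M.
Dilution factor = 250.0/14.35 = 17.42, so [stock] = 0.1427 x 17.42 = 2.49 M.

2.49 M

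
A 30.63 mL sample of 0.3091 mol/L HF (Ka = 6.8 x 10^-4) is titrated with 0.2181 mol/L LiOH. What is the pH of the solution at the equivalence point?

n(HF) = 0.3091 x 0.03063 = 0.009468 mol; V(LiOH) at equivalence = 0.009468/0.2181 = 0.04341 L.
At equivalence all the acid is converted to F-; total volume = 0.03063 + 0.04341 = 0.07404 L, so [F-] = 0.009468/0.07404 = 0.1279 M.
Kb = Kw/Ka = 1.0e-14 / 6.8 x 10^-4 = 1.47e-11.
[OH^-] = sqrt(Kb x [F-]) = sqrt(1.47e-11 x 0.1279) = 1.37e-6 M.
pOH = 5.86, so pH = 14.00 - 5.86 = 8.14.

8.14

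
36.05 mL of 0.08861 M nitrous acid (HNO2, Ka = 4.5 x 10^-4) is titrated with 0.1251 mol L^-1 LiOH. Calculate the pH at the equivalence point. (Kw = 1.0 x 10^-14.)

n(HNO2) = 0.08861 x 0.03605 = 0.003194 mol; V(LiOH) at equivalence = 0.003194/0.1251 = 0.02553 L.
At equivalence all the acid is converted to NO2-; total volume = 0.03605 + 0.02553 = 0.06158 L, so [NO2-] = 0.003194/0.06158 = 0.05187 M.
Kb = Kw/Ka = 1.0e-14 / 4.5 x 10^-4 = 2.22e-11.
[OH^-] = sqrt(Kb x [NO2-]) = sqrt(2.22e-11 x 0.05187) = 1.07e-6 M.
pOH = 5.97, so pH = 14.00 - 5.97 = 8.03.

8.03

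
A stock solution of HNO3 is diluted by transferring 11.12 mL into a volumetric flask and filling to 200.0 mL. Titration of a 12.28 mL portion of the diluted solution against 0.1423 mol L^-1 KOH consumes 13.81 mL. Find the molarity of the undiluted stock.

2.88 M

n(KOH) = 0.1423 x 0.01381 = 0.001965 mol.
n(HNO3) in the aliquot = 0.001965 mol.
[diluted HNO3] = 0.001965 / 0.01228 = 0.1600 M.
Dilution factor = 200.0/11.12 = 17.99, so [stock] = 0.1600 x 17.99 = 2.88 M.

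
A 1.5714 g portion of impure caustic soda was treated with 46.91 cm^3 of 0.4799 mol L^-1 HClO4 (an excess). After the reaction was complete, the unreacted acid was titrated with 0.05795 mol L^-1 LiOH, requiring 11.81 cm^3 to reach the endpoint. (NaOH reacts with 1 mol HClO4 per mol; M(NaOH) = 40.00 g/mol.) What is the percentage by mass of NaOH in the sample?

Total n(HClO4) added = 0.4799 x 0.04691 = 0.02251 mol.
n(LiOH) used = 0.05795 x 0.01181 = 0.0006844 mol, which equals the excess n(HClO4).
So n(HClO4) consumed by the sample = 0.02251 - 0.0006844 = 0.02183 mol.
n(NaOH) = 0.02183 / 1 = 0.02183 mol.
mass NaOH = 0.02183 x 40.00 = 0.8731 g, so %NaOH = 0.8731/1.5714 x 100 = 55.6%.

55.6%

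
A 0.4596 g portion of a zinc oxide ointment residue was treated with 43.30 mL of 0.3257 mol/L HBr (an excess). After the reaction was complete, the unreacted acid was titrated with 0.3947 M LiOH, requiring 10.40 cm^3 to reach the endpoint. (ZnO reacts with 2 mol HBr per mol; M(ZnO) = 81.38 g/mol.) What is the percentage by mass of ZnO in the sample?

88.5%

Total n(HBr) added = 0.3257 x 0.04330 = 0.01410 mol.
n(LiOH) used = 0.3947 x 0.01040 = 0.004105 mol, which equals the excess n(HBr).
So n(HBr) consumed by the sample = 0.01410 - 0.004105 = 0.009998 mol.
n(ZnO) = 0.009998 / 2 = 0.004999 mol.
mass ZnO = 0.004999 x 81.38 = 0.4068 g, so %ZnO = 0.4068/0.4596 x 100 = 88.5%.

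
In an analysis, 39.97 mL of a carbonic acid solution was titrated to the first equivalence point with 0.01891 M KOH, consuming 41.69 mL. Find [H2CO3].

0.0197 M

n(KOH) = 0.01891 x 0.04169 = 0.0007884 mol.
At the first equivalence point, 1 mol OH^- react per mol H2CO3, so n(H2CO3) = 0.0007884 / 1 = 0.0007884 mol.
[H2CO3] = 0.0007884 / 0.03997 L = 0.0197 M.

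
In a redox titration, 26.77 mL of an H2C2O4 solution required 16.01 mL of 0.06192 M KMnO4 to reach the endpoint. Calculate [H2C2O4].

0.0926 M

n(KMnO4) = 0.06192 x 0.01601 = 0.0009913 mol.
From the balanced equation, 2 mol KMnO4 reacts with 5 mol H2C2O4, so n(H2C2O4) = 0.0009913 x 5/2 = 0.002478 mol.
[H2C2O4] = 0.002478 / 0.02677 L = 0.0926 M.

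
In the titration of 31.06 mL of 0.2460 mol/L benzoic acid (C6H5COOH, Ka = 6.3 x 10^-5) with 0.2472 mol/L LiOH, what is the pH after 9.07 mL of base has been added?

Initial n(C6H5COOH) = 0.2460 x 0.03106 = 0.007641 mol.
n(LiOH) added = 0.2472 x 0.009070 = 0.002242 mol, converting that many moles of C6H5COOH to C6H5COO-.
Remaining n(C6H5COOH) = 0.005399 mol; n(C6H5COO-) = 0.002242 mol.
By Henderson-Hasselbalch, pH = pKa + log([A^-]/[HA]) = 4.20 + log(0.002242/0.005399) = 4.20 + (-0.38) = 3.82.

3.82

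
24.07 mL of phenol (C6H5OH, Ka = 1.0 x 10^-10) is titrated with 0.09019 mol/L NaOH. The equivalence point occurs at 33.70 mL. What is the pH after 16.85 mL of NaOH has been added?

10.00

16.85 mL is exactly half the equivalence volume (33.70/2), i.e. the half-equivalence point.
There, n(HA) = n(A^-), so pH = pKa = -log(1.0 x 10^-10) = 10.00.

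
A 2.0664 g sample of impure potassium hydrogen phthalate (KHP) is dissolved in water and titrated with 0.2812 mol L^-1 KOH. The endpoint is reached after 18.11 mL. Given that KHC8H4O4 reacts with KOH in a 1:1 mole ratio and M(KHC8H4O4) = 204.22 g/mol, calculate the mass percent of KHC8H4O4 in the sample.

50.3%

n(KOH) = 0.2812 x 0.01811 = 0.005093 mol.
n(KHC8H4O4) = 0.005093 / 1 = 0.005093 mol.
mass of KHC8H4O4 = 0.005093 x 204.22 = 1.040 g.
% purity = 1.040 / 2.0664 x 100 = 50.3%.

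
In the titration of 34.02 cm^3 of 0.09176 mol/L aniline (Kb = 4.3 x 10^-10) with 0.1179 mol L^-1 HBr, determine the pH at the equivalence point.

2.96

n(C6H5NH2) = 0.09176 x 0.03402 = 0.003122 mol; V(HBr) at equivalence = 0.003122/0.1179 = 0.02648 L.
At equivalence the base is fully converted to C6H5NH3+; total volume = 0.06050 L, so [C6H5NH3+] = 0.003122/0.06050 = 0.05160 M.
Ka(C6H5NH3+) = Kw/Kb = 1.0e-14 / 4.3 x 10^-10 = 2.33e-5.
[H^+] = sqrt(Ka x [C6H5NH3+]) = sqrt(2.33e-5 x 0.05160) = 0.00110 M.
pH = -log(0.00110) = 2.96.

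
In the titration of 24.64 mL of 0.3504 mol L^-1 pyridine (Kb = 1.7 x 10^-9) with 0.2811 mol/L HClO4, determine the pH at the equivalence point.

n(C5H5N) = 0.3504 x 0.02464 = 0.008634 mol; V(HClO4) at equivalence = 0.008634/0.2811 = 0.03071 L.
At equivalence the base is fully converted to C5H5NH+; total volume = 0.05535 L, so [C5H5NH+] = 0.008634/0.05535 = 0.1560 M.
Ka(C5H5NH+) = Kw/Kb = 1.0e-14 / 1.7 x 10^-9 = 5.88e-6.
[H^+] = sqrt(Ka x [C5H5NH+]) = sqrt(5.88e-6 x 0.1560) = 0.000958 M.
pH = -log(0.000958) = 3.02.

3.02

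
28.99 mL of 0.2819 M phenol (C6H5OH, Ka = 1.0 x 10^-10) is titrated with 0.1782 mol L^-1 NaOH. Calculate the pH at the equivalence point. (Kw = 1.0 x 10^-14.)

11.52

n(C6H5OH) = 0.2819 x 0.02899 = 0.008172 mol; V(NaOH) at equivalence = 0.008172/0.1782 = 0.04586 L.
At equivalence all the acid is converted to C6H5O-; total volume = 0.02899 + 0.04586 = 0.07485 L, so [C6H5O-] = 0.008172/0.07485 = 0.1092 M.
Kb = Kw/Ka = 1.0e-14 / 1.0 x 10^-10 = 0.000100.
[OH^-] = sqrt(Kb x [C6H5O-]) = sqrt(0.000100 x 0.1092) = 0.00330 M.
pOH = 2.48, so pH = 14.00 - 2.48 = 11.52.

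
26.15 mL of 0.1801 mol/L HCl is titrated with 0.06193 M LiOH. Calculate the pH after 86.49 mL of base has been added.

11.76

n(acid) = 0.1801 x 0.02615 = 0.004710 mol; n(LiOH) added = 0.06193 x 0.08649 = 0.005356 mol.
Base is in excess by 0.005356 - 0.004710 = 0.0006467 mol in a total volume of 0.1126 L.
[OH^-] = 0.0006467/0.1126 = 0.005741 M, so pOH = 2.24 and pH = 14.00 - 2.24 = 11.76.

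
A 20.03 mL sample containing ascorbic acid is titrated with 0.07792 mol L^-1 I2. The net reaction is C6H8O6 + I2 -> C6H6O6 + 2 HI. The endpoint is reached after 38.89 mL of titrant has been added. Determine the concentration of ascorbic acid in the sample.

0.151 M

n(I2) = 0.07792 x 0.03889 = 0.003030 mol.
From the balanced equation, 1 mol I2 reacts with 1 mol ascorbic acid, so n(ascorbic acid) = 0.003030 x 1/1 = 0.003030 mol.
[ascorbic acid] = 0.003030 / 0.02003 L = 0.151 M.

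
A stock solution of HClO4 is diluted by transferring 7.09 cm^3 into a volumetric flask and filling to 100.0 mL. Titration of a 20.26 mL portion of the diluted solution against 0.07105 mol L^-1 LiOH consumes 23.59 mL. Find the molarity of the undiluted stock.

1.17 M

n(LiOH) = 0.07105 x 0.02359 = 0.001676 mol.
n(HClO4) in the aliquot = 0.001676 mol.
[diluted HClO4] = 0.001676 / 0.02026 = 0.08273 M.
Dilution factor = 100.0/7.090 = 14.10, so [stock] = 0.08273 x 14.10 = 1.17 M.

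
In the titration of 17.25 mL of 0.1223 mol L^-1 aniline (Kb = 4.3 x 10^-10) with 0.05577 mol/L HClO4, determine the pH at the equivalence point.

3.03

n(C6H5NH2) = 0.1223 x 0.01725 = 0.002110 mol; V(HClO4) at equivalence = 0.002110/0.05577 = 0.03783 L.
At equivalence the base is fully converted to C6H5NH3+; total volume = 0.05508 L, so [C6H5NH3+] = 0.002110/0.05508 = 0.03830 M.
Ka(C6H5NH3+) = Kw/Kb = 1.0e-14 / 4.3 x 10^-10 = 2.33e-5.
[H^+] = sqrt(Ka x [C6H5NH3+]) = sqrt(2.33e-5 x 0.03830) = 0.000944 M.
pH = -log(0.000944) = 3.03.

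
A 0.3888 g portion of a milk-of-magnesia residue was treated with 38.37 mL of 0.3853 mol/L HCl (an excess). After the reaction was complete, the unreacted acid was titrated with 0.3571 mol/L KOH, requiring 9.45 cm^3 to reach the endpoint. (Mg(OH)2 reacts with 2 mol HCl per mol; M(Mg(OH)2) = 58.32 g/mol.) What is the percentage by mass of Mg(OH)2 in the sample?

85.6%

Total n(HCl) added = 0.3853 x 0.03837 = 0.01478 mol.
n(KOH) used = 0.3571 x 0.009450 = 0.003375 mol, which equals the excess n(HCl).
So n(HCl) consumed by the sample = 0.01478 - 0.003375 = 0.01141 mol.
n(Mg(OH)2) = 0.01141 / 2 = 0.005705 mol.
mass Mg(OH)2 = 0.005705 x 58.32 = 0.3327 g, so %Mg(OH)2 = 0.3327/0.3888 x 100 = 85.6%.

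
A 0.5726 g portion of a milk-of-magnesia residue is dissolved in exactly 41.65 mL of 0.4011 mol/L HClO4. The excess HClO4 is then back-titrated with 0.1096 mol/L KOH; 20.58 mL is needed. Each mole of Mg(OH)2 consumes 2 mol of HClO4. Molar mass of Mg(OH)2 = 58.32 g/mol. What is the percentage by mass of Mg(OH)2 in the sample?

Total n(HClO4) added = 0.4011 x 0.04165 = 0.01671 mol.
n(KOH) used = 0.1096 x 0.02058 = 0.002256 mol, which equals the excess n(HClO4).
So n(HClO4) consumed by the sample = 0.01671 - 0.002256 = 0.01445 mol.
n(Mg(OH)2) = 0.01445 / 2 = 0.007225 mol.
mass Mg(OH)2 = 0.007225 x 58.32 = 0.4214 g, so %Mg(OH)2 = 0.4214/0.5726 x 100 = 73.6%.

73.6%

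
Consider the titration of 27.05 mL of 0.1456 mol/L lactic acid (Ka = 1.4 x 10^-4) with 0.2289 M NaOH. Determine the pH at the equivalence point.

n(HC3H5O3) = 0.1456 x 0.02705 = 0.003938 mol; V(NaOH) at equivalence = 0.003938/0.2289 = 0.01721 L.
At equivalence all the acid is converted to C3H5O3-; total volume = 0.02705 + 0.01721 = 0.04426 L, so [C3H5O3-] = 0.003938/0.04426 = 0.08899 M.
Kb = Kw/Ka = 1.0e-14 / 1.4 x 10^-4 = 7.14e-11.
[OH^-] = sqrt(Kb x [C3H5O3-]) = sqrt(7.14e-11 x 0.08899) = 2.52e-6 M.
pOH = 5.60, so pH = 14.00 - 5.60 = 8.40.

8.40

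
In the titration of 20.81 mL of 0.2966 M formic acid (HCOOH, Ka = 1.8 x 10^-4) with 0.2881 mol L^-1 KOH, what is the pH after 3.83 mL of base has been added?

Initial n(HCOOH) = 0.2966 x 0.02081 = 0.006172 mol.
n(KOH) added = 0.2881 x 0.003830 = 0.001103 mol, converting that many moles of HCOOH to HCOO-.
Remaining n(HCOOH) = 0.005069 mol; n(HCOO-) = 0.001103 mol.
By Henderson-Hasselbalch, pH = pKa + log([A^-]/[HA]) = 3.74 + log(0.001103/0.005069) = 3.74 + (-0.66) = 3.08.

3.08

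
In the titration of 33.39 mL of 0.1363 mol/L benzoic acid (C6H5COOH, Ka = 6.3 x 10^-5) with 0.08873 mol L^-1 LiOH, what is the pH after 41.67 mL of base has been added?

Initial n(C6H5COOH) = 0.1363 x 0.03339 = 0.004551 mol.
n(LiOH) added = 0.08873 x 0.04167 = 0.003697 mol, converting that many moles of C6H5COOH to C6H5COO-.
Remaining n(C6H5COOH) = 0.0008537 mol; n(C6H5COO-) = 0.003697 mol.
By Henderson-Hasselbalch, pH = pKa + log([A^-]/[HA]) = 4.20 + log(0.003697/0.0008537) = 4.20 + (+0.64) = 4.84.

4.84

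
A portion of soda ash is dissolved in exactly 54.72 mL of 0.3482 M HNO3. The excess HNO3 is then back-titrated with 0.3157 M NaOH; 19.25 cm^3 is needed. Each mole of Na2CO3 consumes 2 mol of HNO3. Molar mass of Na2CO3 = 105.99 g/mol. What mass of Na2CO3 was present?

Total n(HNO3) added = 0.3482 x 0.05472 = 0.01905 mol.
n(NaOH) used = 0.3157 x 0.01925 = 0.006077 mol, which equals the excess n(HNO3).
So n(HNO3) consumed by the sample = 0.01905 - 0.006077 = 0.01298 mol.
n(Na2CO3) = 0.01298 / 2 = 0.006488 mol.
mass = 0.006488 mol x 105.99 g/mol = 0.688 g.

0.688 g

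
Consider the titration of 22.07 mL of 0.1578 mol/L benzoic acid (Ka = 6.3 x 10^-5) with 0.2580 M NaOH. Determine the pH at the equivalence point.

n(C6H5COOH) = 0.1578 x 0.02207 = 0.003483 mol; V(NaOH) at equivalence = 0.003483/0.2580 = 0.01350 L.
At equivalence all the acid is converted to C6H5COO-; total volume = 0.02207 + 0.01350 = 0.03557 L, so [C6H5COO-] = 0.003483/0.03557 = 0.09791 M.
Kb = Kw/Ka = 1.0e-14 / 6.3 x 10^-5 = 1.59e-10.
[OH^-] = sqrt(Kb x [C6H5COO-]) = sqrt(1.59e-10 x 0.09791) = 3.94e-6 M.
pOH = 5.40, so pH = 14.00 - 5.40 = 8.60.

8.60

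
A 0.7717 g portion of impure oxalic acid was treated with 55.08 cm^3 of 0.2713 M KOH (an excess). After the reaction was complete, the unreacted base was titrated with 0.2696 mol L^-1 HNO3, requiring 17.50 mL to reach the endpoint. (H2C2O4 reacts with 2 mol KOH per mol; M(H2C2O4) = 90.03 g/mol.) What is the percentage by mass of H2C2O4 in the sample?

Total n(KOH) added = 0.2713 x 0.05508 = 0.01494 mol.
n(HNO3) used = 0.2696 x 0.01750 = 0.004718 mol, which equals the excess n(KOH).
So n(KOH) consumed by the sample = 0.01494 - 0.004718 = 0.01023 mol.
n(H2C2O4) = 0.01023 / 2 = 0.005113 mol.
mass H2C2O4 = 0.005113 x 90.03 = 0.4603 g, so %H2C2O4 = 0.4603/0.7717 x 100 = 59.6%.

59.6%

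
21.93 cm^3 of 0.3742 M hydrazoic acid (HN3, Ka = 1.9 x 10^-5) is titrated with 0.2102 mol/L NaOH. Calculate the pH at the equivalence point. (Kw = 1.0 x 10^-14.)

8.93

n(HN3) = 0.3742 x 0.02193 = 0.008206 mol; V(NaOH) at equivalence = 0.008206/0.2102 = 0.03904 L.
At equivalence all the acid is converted to N3-; total volume = 0.02193 + 0.03904 = 0.06097 L, so [N3-] = 0.008206/0.06097 = 0.1346 M.
Kb = Kw/Ka = 1.0e-14 / 1.9 x 10^-5 = 5.26e-10.
[OH^-] = sqrt(Kb x [N3-]) = sqrt(5.26e-10 x 0.1346) = 8.42e-6 M.
pOH = 5.07, so pH = 14.00 - 5.07 = 8.93.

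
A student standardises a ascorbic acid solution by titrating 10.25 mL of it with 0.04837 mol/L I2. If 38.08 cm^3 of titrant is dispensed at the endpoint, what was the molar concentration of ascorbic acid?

n(I2) = 0.04837 x 0.03808 = 0.001842 mol.
From the balanced equation, 1 mol I2 reacts with 1 mol ascorbic acid, so n(ascorbic acid) = 0.001842 x 1/1 = 0.001842 mol.
[ascorbic acid] = 0.001842 / 0.01025 L = 0.180 M.

0.180 M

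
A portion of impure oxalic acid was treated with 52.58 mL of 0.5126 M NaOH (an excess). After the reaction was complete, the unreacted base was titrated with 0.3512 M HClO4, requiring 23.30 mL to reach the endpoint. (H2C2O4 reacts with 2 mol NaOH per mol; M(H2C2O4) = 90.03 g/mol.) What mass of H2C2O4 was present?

Total n(NaOH) added = 0.5126 x 0.05258 = 0.02695 mol.
n(HClO4) used = 0.3512 x 0.02330 = 0.008183 mol, which equals the excess n(NaOH).
So n(NaOH) consumed by the sample = 0.02695 - 0.008183 = 0.01877 mol.
n(H2C2O4) = 0.01877 / 2 = 0.009385 mol.
mass = 0.009385 mol x 90.03 g/mol = 0.845 g.

0.845 g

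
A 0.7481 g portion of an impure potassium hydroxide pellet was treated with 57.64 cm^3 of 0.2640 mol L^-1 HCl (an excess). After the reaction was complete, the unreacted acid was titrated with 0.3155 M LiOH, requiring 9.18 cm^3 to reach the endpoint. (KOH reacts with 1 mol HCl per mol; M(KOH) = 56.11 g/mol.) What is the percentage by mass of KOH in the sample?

Total n(HCl) added = 0.2640 x 0.05764 = 0.01522 mol.
n(LiOH) used = 0.3155 x 0.009180 = 0.002896 mol, which equals the excess n(HCl).
So n(HCl) consumed by the sample = 0.01522 - 0.002896 = 0.01232 mol.
n(KOH) = 0.01232 / 1 = 0.01232 mol.
mass KOH = 0.01232 x 56.11 = 0.6913 g, so %KOH = 0.6913/0.7481 x 100 = 92.4%.

92.4%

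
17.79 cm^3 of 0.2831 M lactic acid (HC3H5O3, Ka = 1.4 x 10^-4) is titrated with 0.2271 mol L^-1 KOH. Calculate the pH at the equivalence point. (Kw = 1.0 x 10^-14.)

n(HC3H5O3) = 0.2831 x 0.01779 = 0.005036 mol; V(KOH) at equivalence = 0.005036/0.2271 = 0.02218 L.
At equivalence all the acid is converted to C3H5O3-; total volume = 0.01779 + 0.02218 = 0.03997 L, so [C3H5O3-] = 0.005036/0.03997 = 0.1260 M.
Kb = Kw/Ka = 1.0e-14 / 1.4 x 10^-4 = 7.14e-11.
[OH^-] = sqrt(Kb x [C3H5O3-]) = sqrt(7.14e-11 x 0.1260) = 3.00e-6 M.
pOH = 5.52, so pH = 14.00 - 5.52 = 8.48.

8.48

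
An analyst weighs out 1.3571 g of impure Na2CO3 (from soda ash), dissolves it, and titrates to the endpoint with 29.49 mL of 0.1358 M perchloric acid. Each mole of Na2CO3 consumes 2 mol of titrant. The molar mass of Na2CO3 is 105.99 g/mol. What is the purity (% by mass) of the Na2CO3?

15.6%

n(HClO4) = 0.1358 x 0.02949 = 0.004005 mol.
n(Na2CO3) = 0.004005 / 2 = 0.002002 mol.
mass of Na2CO3 = 0.002002 x 105.99 = 0.2122 g.
% purity = 0.2122 / 1.3571 x 100 = 15.6%.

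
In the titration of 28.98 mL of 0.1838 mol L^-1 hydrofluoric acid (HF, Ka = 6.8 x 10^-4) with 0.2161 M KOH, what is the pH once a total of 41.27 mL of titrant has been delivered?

12.71

n(acid) = 0.1838 x 0.02898 = 0.005327 mol; n(KOH) added = 0.2161 x 0.04127 = 0.008918 mol.
Base is in excess by 0.008918 - 0.005327 = 0.003592 mol in a total volume of 0.07025 L.
[OH^-] = 0.003592/0.07025 = 0.05113 M, so pOH = 1.29 and pH = 14.00 - 1.29 = 12.71.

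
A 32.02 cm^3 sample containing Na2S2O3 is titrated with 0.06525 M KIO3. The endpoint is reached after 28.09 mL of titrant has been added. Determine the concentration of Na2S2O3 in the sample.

n(KIO3) = 0.06525 x 0.02809 = 0.001833 mol.
From the balanced equation, 1 mol KIO3 reacts with 6 mol Na2S2O3, so n(Na2S2O3) = 0.001833 x 6/1 = 0.01100 mol.
[Na2S2O3] = 0.01100 / 0.03202 L = 0.343 M.

0.343 M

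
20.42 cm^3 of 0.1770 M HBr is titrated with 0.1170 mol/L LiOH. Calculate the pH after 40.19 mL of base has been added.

12.25

n(acid) = 0.1770 x 0.02042 = 0.003614 mol; n(LiOH) added = 0.1170 x 0.04019 = 0.004702 mol.
Base is in excess by 0.004702 - 0.003614 = 0.001088 mol in a total volume of 0.06061 L.
[OH^-] = 0.001088/0.06061 = 0.01795 M, so pOH = 1.75 and pH = 14.00 - 1.75 = 12.25.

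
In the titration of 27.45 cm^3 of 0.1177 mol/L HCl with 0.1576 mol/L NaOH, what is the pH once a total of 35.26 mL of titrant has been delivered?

12.57

n(acid) = 0.1177 x 0.02745 = 0.003231 mol; n(NaOH) added = 0.1576 x 0.03526 = 0.005557 mol.
Base is in excess by 0.005557 - 0.003231 = 0.002326 mol in a total volume of 0.06271 L.
[OH^-] = 0.002326/0.06271 = 0.03709 M, so pOH = 1.43 and pH = 14.00 - 1.43 = 12.57.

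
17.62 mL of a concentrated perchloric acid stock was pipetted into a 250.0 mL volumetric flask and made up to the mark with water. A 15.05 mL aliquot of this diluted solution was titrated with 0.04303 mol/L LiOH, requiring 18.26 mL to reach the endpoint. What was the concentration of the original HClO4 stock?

0.741 M

n(LiOH) = 0.04303 x 0.01826 = 0.0007857 mol.
n(HClO4) in the aliquot = 0.0007857 mol.
[diluted HClO4] = 0.0007857 / 0.01505 = 0.05221 M.
Dilution factor = 250.0/17.62 = 14.19, so [stock] = 0.05221 x 14.19 = 0.741 M.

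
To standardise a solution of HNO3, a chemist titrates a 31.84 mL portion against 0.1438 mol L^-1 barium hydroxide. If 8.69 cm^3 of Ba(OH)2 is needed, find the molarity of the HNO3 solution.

0.0785 M

n(Ba(OH)2) delivered = 0.1438 x 0.008690 = 0.001250 mol.
The reaction is 2 HNO3 + 1 Ba(OH)2, so n(HNO3) = 0.001250 x 2/1 = 0.002499 mol.
[HNO3] = 0.002499 mol / 0.03184 L = 0.0785 M.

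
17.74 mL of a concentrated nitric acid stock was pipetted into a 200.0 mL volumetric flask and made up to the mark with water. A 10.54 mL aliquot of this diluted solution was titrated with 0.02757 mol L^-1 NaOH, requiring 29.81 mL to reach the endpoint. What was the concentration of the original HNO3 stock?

0.879 M

n(NaOH) = 0.02757 x 0.02981 = 0.0008219 mol.
n(HNO3) in the aliquot = 0.0008219 mol.
[diluted HNO3] = 0.0008219 / 0.01054 = 0.07798 M.
Dilution factor = 200.0/17.74 = 11.27, so [stock] = 0.07798 x 11.27 = 0.879 M.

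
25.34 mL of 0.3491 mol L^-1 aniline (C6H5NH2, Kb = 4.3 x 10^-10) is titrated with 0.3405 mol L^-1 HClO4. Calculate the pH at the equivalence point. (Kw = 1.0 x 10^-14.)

n(C6H5NH2) = 0.3491 x 0.02534 = 0.008846 mol; V(HClO4) at equivalence = 0.008846/0.3405 = 0.02598 L.
At equivalence the base is fully converted to C6H5NH3+; total volume = 0.05132 L, so [C6H5NH3+] = 0.008846/0.05132 = 0.1724 M.
Ka(C6H5NH3+) = Kw/Kb = 1.0e-14 / 4.3 x 10^-10 = 2.33e-5.
[H^+] = sqrt(Ka x [C6H5NH3+]) = sqrt(2.33e-5 x 0.1724) = 0.00200 M.
pH = -log(0.00200) = 2.70.

2.70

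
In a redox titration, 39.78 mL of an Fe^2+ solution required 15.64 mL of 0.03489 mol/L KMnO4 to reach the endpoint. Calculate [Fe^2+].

n(KMnO4) = 0.03489 x 0.01564 = 0.0005457 mol.
From the balanced equation, 1 mol KMnO4 reacts with 5 mol Fe^2+, so n(Fe^2+) = 0.0005457 x 5/1 = 0.002728 mol.
[Fe^2+] = 0.002728 / 0.03978 L = 0.0686 M.

0.0686 M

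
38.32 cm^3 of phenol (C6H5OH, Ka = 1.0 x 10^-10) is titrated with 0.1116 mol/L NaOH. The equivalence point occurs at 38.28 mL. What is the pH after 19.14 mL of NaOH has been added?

19.14 mL is exactly half the equivalence volume (38.28/2), i.e. the half-equivalence point.
There, n(HA) = n(A^-), so pH = pKa = -log(1.0 x 10^-10) = 10.00.

10.00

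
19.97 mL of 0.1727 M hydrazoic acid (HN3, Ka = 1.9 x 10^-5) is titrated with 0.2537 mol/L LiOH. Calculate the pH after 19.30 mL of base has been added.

12.57

n(acid) = 0.1727 x 0.01997 = 0.003449 mol; n(LiOH) added = 0.2537 x 0.01930 = 0.004896 mol.
Base is in excess by 0.004896 - 0.003449 = 0.001448 mol in a total volume of 0.03927 L.
[OH^-] = 0.001448/0.03927 = 0.03686 M, so pOH = 1.43 and pH = 14.00 - 1.43 = 12.57.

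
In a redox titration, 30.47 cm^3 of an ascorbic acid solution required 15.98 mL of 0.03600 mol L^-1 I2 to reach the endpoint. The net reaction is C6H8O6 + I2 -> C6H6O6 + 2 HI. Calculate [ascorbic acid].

0.0189 M

n(I2) = 0.03600 x 0.01598 = 0.0005753 mol.
From the balanced equation, 1 mol I2 reacts with 1 mol ascorbic acid, so n(ascorbic acid) = 0.0005753 x 1/1 = 0.0005753 mol.
[ascorbic acid] = 0.0005753 / 0.03047 L = 0.0189 M.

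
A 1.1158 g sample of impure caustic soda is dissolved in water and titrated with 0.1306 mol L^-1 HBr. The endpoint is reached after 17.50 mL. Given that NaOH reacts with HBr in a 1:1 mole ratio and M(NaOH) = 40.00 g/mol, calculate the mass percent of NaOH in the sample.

8.19%

n(HBr) = 0.1306 x 0.01750 = 0.002285 mol.
n(NaOH) = 0.002285 / 1 = 0.002285 mol.
mass of NaOH = 0.002285 x 40.00 = 0.09142 g.
% purity = 0.09142 / 1.1158 x 100 = 8.19%.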